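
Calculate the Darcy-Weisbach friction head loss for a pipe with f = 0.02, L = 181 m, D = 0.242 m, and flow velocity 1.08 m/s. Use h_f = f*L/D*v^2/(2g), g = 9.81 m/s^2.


v^2 = 1.08^2 = 1.1664 m^2/s^2
L/D = 181/0.242 = 747.93388
h_f = f*(L/D)*v^2/(2g) = 0.02 * 747.93388 * 1.1664 / 19.62 = 0.889287 m

0.889287 m


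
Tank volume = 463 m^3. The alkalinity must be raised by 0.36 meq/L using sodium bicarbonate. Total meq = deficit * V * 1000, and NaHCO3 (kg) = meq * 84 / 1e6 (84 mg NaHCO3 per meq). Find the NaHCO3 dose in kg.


Tank volume in L = 463 m^3 * 1000 = 463000 L
Total meq required = 0.36 meq/L * 463000 L = 166680 meq
NaHCO3 mass = 166680 meq * 84 mg/meq / 1e6 = 14.0011 kg

14.0011 kg


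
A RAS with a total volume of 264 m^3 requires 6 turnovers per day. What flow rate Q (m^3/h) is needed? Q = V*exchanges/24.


Daily recirculation volume = 264 m^3 * 6 = 1584 m^3/day
Flow rate Q = daily volume / 24 h = 1584 / 24 = 66 m^3/h

66 m^3/h


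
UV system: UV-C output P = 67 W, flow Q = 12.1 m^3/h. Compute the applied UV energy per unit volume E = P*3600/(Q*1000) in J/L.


Energy delivered per hour = 67 W * 3600 s = 241200 J/h
Volume treated per hour = 12.1 m^3/h * 1000 = 12100 L/h
dose = 241200 / 12100 = 19.9339 J/L

19.9339 J/L


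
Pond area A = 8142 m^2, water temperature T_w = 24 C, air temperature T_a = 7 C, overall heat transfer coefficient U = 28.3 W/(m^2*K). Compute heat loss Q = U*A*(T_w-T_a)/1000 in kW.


Temperature difference dT = 24 - 7 = 17 K
Heat loss (W) = U * A * dT = 28.3 * 8142 * 17 = 3917116.2 W
Convert to kW: 3917116.2 / 1000 = 3917.1162 kW

3917.1162 kW


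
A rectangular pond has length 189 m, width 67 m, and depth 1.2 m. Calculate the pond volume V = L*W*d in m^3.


Base area = L * W = 189 * 67 = 12663 m^2
Volume = area * depth = 12663 * 1.2 = 15195.6 m^3

15195.6 m^3


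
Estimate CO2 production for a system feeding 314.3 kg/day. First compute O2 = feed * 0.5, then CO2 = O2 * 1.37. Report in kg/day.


O2 = 314.3 * 0.5 = 157.15
CO2 = 157.15 * 1.37 = 215.2955

215.2955 kg/day


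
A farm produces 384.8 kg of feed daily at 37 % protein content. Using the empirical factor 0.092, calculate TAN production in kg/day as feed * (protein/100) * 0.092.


Protein in feed = 384.8 * 37/100 = 142.376 kg/day
TAN = protein * 0.092 = 142.376 * 0.092 = 13.098592 kg/day

13.098592 kg/day


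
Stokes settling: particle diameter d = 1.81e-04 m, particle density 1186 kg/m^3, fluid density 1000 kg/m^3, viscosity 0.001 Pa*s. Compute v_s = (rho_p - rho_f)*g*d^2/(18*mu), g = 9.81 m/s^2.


Density difference: rho_p - rho_f = 1186 - 1000 = 186 kg/m^3
d^2 = (1.81e-04)^2 = 3.2761e-08 m^2
Numerator = (rho_p - rho_f) * g * d^2 = 186 * 9.81 * 3.2761e-08 = 5.9777686e-05
Denominator = 18 * mu = 18 * 0.001 = 0.018
v_s = 5.9777686e-05 / 0.018 = 0.00332098 m/s
Check: Re = rho_f * v_s * d / mu = 1000 * 0.00332098 * 1.81e-04 / 0.001 = 0.601 < 1, so Stokes' law applies.

0.00332098 m/s


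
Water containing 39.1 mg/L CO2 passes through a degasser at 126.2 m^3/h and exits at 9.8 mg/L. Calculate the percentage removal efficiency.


CO2_out / CO2_in = 9.8 / 39.1 = 0.25063939
Fraction remaining = 0.25063939
efficiency = (1 - 0.25063939) * 100 = 74.9361 %

74.9361 %


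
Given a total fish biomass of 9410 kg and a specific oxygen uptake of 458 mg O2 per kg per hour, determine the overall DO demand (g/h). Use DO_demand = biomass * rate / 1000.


Total O2 consumption (mg/h) = 9410 kg * 458 mg/(kg*h) = 4309780 mg/h
Convert to g/h: 4309780 / 1000 = 4309.78 g/h

4309.78 g/h


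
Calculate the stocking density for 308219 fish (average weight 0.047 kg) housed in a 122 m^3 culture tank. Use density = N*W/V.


Total biomass = 308219 fish * 0.047 kg = 14486.293 kg
Density = total biomass / volume = 14486.293 / 122 = 118.74 kg/m^3

118.74 kg/m^3


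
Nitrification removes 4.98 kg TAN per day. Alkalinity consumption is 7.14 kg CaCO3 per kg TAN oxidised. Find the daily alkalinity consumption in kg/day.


Alkalinity factor: 7.14 kg CaCO3 consumed per kg TAN nitrified
alk = 4.98 kg TAN * 7.14 = 35.5572 kg CaCO3/day

35.5572 kg CaCO3/day


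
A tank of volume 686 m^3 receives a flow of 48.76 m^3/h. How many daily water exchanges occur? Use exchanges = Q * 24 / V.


Daily flow volume = 48.76 m^3/h * 24 h = 1170.24 m^3/day
Exchanges = daily flow / tank volume = 1170.24 / 686 = 1.70589 exchanges/day

1.70589 exchanges/day


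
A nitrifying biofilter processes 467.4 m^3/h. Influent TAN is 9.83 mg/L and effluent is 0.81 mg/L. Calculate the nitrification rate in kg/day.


Concentration drop: TAN_in - TAN_out = 9.83 - 0.81 = 9.02 mg/L
Hourly TAN removed = Q * dTAN = 467.4 m^3/h * 9.02 mg/L = 4215.948 g/h  (m^3/h * mg/L = g/h)
Daily TAN removed = 4215.948 * 24 = 101182.752 g/day
Convert to kg/day: 101182.752 / 1000 = 101.182752 kg/day

101.182752 kg/day


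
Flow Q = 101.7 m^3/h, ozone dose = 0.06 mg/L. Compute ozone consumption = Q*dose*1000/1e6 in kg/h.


O3 demand (mg/h) = Q * dose * 1000 = 101.7 * 0.06 * 1000 = 6102 mg/h
Convert mg to kg: 6102 / 1e6 = 0.006102 kg/h

0.006102 kg/h


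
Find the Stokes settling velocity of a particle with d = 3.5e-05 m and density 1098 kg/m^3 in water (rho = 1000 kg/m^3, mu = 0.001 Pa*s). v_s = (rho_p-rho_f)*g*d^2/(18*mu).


Density difference: rho_p - rho_f = 1098 - 1000 = 98 kg/m^3
d^2 = (3.5e-05)^2 = 1.225e-09 m^2
Numerator = (rho_p - rho_f) * g * d^2 = 98 * 9.81 * 1.225e-09 = 1.1776905e-06
Denominator = 18 * mu = 18 * 0.001 = 0.018
v_s = 1.1776905e-06 / 0.018 = 6.54272e-05 m/s
Check: Re = rho_f * v_s * d / mu = 1000 * 6.54272e-05 * 3.5e-05 / 0.001 = 0.00229 < 1, so Stokes' law applies.

6.54272e-05 m/s


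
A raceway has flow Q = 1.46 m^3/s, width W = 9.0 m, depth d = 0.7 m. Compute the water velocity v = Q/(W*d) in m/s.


Cross-sectional area = W * d = 9.0 * 0.7 = 6.3 m^2
Velocity = Q / A = 1.46 / 6.3 = 0.231746 m/s

0.231746 m/s


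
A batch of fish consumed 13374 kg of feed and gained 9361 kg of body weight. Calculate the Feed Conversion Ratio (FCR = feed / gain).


FCR = feed consumed / weight gained
FCR = 13374 kg / 9361 kg = 1.42869

1.42869


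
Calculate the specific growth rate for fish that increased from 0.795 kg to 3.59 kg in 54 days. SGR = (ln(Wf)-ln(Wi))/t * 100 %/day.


ln(W_f) = ln(3.59) = 1.2781522
ln(W_i) = ln(0.795) = -0.22941316
ln(W_f) - ln(W_i) = 1.2781522 - -0.22941316 = 1.5075654
SGR = 1.5075654 / 54 * 100 = 2.79179 %/day

2.79179 %/day


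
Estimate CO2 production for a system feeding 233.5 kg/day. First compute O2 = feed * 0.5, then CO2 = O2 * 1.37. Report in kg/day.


O2 = 233.5 * 0.5 = 116.75
CO2 = 116.75 * 1.37 = 159.9475

159.9475 kg/day


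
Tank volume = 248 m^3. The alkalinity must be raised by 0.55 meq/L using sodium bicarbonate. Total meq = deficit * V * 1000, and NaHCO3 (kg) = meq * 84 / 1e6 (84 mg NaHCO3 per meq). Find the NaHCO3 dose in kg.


Tank volume in L = 248 m^3 * 1000 = 248000 L
Total meq required = 0.55 meq/L * 248000 L = 136400 meq
NaHCO3 mass = 136400 meq * 84 mg/meq / 1e6 = 11.4576 kg

11.4576 kg


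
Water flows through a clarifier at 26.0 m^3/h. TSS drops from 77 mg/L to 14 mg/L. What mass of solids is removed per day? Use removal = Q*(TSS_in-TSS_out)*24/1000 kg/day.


Concentration drop: TSS_in - TSS_out = 77 - 14 = 63 mg/L
Hourly solids removed = Q * dTSS = 26.0 m^3/h * 63 mg/L = 1638 g/h  (m^3/h * mg/L = g/h)
Daily solids removed = 1638 * 24 = 39312 g/day
Convert g to kg: 39312 / 1000 = 39.312 kg/day

39.312 kg/day


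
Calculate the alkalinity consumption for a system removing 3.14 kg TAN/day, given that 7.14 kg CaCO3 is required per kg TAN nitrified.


Alkalinity factor: 7.14 kg CaCO3 consumed per kg TAN nitrified
alk = 3.14 kg TAN * 7.14 = 22.4196 kg CaCO3/day

22.4196 kg CaCO3/day


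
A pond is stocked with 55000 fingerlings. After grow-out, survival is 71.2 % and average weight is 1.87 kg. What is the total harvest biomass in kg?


Survivors = 55000 * 71.2/100 = 39160 fish
Harvest biomass = survivors * W_f = 39160 * 1.87 = 73229.2 kg

73229.2 kg


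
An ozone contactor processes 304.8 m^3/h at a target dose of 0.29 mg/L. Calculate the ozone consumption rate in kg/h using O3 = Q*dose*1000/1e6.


O3 demand (mg/h) = Q * dose * 1000 = 304.8 * 0.29 * 1000 = 88392 mg/h
Convert mg to kg: 88392 / 1e6 = 0.088392 kg/h

0.088392 kg/h


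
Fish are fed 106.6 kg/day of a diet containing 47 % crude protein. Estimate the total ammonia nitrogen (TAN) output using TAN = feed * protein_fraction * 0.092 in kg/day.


Protein in feed = 106.6 * 47/100 = 50.102 kg/day
TAN = protein * 0.092 = 50.102 * 0.092 = 4.609384 kg/day

4.609384 kg/day


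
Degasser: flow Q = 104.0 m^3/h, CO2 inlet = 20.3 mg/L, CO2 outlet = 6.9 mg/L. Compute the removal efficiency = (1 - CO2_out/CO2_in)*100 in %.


CO2_out / CO2_in = 6.9 / 20.3 = 0.33990148
Fraction remaining = 0.33990148
efficiency = (1 - 0.33990148) * 100 = 66.0099 %

66.0099 %


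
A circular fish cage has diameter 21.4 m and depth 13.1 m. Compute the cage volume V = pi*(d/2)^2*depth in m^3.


r = d/2 = 21.4/2 = 10.7 m
Base area = pi*r^2 = pi*10.7^2 = 359.68094 m^2
Volume = 359.68094 * 13.1 = 4711.82 m^3

4711.82 m^3


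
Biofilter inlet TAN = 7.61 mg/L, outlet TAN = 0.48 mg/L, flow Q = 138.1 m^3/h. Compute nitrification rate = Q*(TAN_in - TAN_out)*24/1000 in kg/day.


Concentration drop: TAN_in - TAN_out = 7.61 - 0.48 = 7.13 mg/L
Hourly TAN removed = Q * dTAN = 138.1 m^3/h * 7.13 mg/L = 984.653 g/h  (m^3/h * mg/L = g/h)
Daily TAN removed = 984.653 * 24 = 23631.672 g/day
Convert to kg/day: 23631.672 / 1000 = 23.631672 kg/day

23.631672 kg/day


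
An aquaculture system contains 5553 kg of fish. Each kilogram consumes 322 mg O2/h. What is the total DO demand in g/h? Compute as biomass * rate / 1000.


Total O2 consumption (mg/h) = 5553 kg * 322 mg/(kg*h) = 1788066 mg/h
Convert to g/h: 1788066 / 1000 = 1788.066 g/h

1788.066 g/h


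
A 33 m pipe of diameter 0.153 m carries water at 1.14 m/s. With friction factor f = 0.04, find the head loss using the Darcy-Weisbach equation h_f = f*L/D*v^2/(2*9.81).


v^2 = 1.14^2 = 1.2996 m^2/s^2
L/D = 33/0.153 = 215.68627
h_f = f*(L/D)*v^2/(2g) = 0.04 * 215.68627 * 1.2996 / 19.62 = 0.57147 m

0.57147 m


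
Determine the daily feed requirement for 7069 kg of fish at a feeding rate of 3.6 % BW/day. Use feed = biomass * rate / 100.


Feeding rate fraction = 3.6% / 100 = 0.036
Daily feed = 7069 kg * 0.036 = 254.484 kg/day

254.484 kg/day


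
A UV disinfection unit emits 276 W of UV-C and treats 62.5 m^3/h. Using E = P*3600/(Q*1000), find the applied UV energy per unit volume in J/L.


Energy delivered per hour = 276 W * 3600 s = 993600 J/h
Volume treated per hour = 62.5 m^3/h * 1000 = 62500 L/h
dose = 993600 / 62500 = 15.8976 J/L

15.8976 J/L


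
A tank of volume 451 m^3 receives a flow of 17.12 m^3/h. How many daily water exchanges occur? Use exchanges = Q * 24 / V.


Daily flow volume = 17.12 m^3/h * 24 h = 410.88 m^3/day
Exchanges = daily flow / tank volume = 410.88 / 451 = 0.911042 exchanges/day

0.911042 exchanges/day


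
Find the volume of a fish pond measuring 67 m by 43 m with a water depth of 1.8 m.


Base area = L * W = 67 * 43 = 2881 m^2
Volume = area * depth = 2881 * 1.8 = 5185.8 m^3

5185.8 m^3


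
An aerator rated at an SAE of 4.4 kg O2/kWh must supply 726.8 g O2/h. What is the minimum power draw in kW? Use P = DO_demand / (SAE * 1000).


SAE in g O2/kWh = 4.4 * 1000 = 4400 g/kWh
P = DO_demand / SAE_g = 726.8 / 4400 = 0.165182 kW

0.165182 kW


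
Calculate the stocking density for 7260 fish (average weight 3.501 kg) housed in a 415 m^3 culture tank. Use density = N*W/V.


Total biomass = 7260 fish * 3.501 kg = 25417.26 kg
Density = total biomass / volume = 25417.26 / 415 = 61.2464 kg/m^3

61.2464 kg/m^3


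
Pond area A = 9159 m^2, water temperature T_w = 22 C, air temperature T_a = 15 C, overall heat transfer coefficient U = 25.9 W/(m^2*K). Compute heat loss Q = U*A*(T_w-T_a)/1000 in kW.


Temperature difference dT = 22 - 15 = 7 K
Heat loss (W) = U * A * dT = 25.9 * 9159 * 7 = 1660526.7 W
Convert to kW: 1660526.7 / 1000 = 1660.5267 kW

1660.5267 kW


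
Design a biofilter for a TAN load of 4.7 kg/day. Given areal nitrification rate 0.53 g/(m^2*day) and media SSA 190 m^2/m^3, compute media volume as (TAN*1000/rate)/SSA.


A = 4.7*1000 / 0.53 = 8867.9245 m^2
V = 8867.9245 / 190 = 46.6733

46.6733 m^3


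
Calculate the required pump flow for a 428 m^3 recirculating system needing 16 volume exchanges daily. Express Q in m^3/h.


Daily recirculation volume = 428 m^3 * 16 = 6848 m^3/day
Flow rate Q = daily volume / 24 h = 6848 / 24 = 285.333 m^3/h

285.333 m^3/h


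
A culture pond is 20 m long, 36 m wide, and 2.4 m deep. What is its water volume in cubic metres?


Base area = L * W = 20 * 36 = 720 m^2
Volume = area * depth = 720 * 2.4 = 1728 m^3

1728 m^3


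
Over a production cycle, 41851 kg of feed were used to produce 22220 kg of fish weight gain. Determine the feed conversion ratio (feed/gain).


FCR = feed consumed / weight gained
FCR = 41851 kg / 22220 kg = 1.88348

1.88348


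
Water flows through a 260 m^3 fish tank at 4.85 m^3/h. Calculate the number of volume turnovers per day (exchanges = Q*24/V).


Daily flow volume = 4.85 m^3/h * 24 h = 116.4 m^3/day
Exchanges = daily flow / tank volume = 116.4 / 260 = 0.447692 exchanges/day

0.447692 exchanges/day


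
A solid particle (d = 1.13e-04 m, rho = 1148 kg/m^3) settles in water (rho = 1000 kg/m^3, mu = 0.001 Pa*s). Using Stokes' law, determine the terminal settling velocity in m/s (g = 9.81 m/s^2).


Density difference: rho_p - rho_f = 1148 - 1000 = 148 kg/m^3
d^2 = (1.13e-04)^2 = 1.2769e-08 m^2
Numerator = (rho_p - rho_f) * g * d^2 = 148 * 9.81 * 1.2769e-08 = 1.8539056e-05
Denominator = 18 * mu = 18 * 0.001 = 0.018
v_s = 1.8539056e-05 / 0.018 = 0.00102995 m/s
Check: Re = rho_f * v_s * d / mu = 1000 * 0.00102995 * 1.13e-04 / 0.001 = 0.116 < 1, so Stokes' law applies.

0.00102995 m/s


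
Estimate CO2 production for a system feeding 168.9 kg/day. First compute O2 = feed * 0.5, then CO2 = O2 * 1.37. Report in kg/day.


O2 = 168.9 * 0.5 = 84.45
CO2 = 84.45 * 1.37 = 115.6965

115.6965 kg/day


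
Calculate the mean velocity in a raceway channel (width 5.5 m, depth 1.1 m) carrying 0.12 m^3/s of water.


Cross-sectional area = W * d = 5.5 * 1.1 = 6.05 m^2
Velocity = Q / A = 0.12 / 6.05 = 0.0198347 m/s

0.0198347 m/s


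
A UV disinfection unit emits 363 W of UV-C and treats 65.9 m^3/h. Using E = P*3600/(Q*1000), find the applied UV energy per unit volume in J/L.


Energy delivered per hour = 363 W * 3600 s = 1306800 J/h
Volume treated per hour = 65.9 m^3/h * 1000 = 65900 L/h
dose = 1306800 / 65900 = 19.83 J/L

19.83 J/L


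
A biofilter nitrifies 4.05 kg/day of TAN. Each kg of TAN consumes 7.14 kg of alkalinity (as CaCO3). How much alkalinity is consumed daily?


Alkalinity factor: 7.14 kg CaCO3 consumed per kg TAN nitrified
alk = 4.05 kg TAN * 7.14 = 28.917 kg CaCO3/day

28.917 kg CaCO3/day


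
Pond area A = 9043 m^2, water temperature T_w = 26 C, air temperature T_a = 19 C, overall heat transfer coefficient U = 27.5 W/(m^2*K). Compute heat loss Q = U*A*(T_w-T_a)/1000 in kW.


Temperature difference dT = 26 - 19 = 7 K
Heat loss (W) = U * A * dT = 27.5 * 9043 * 7 = 1740777.5 W
Convert to kW: 1740777.5 / 1000 = 1740.7775 kW

1740.7775 kW


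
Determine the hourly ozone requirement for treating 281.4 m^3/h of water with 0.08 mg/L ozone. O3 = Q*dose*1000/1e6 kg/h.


O3 demand (mg/h) = Q * dose * 1000 = 281.4 * 0.08 * 1000 = 22512 mg/h
Convert mg to kg: 22512 / 1e6 = 0.022512 kg/h

0.022512 kg/h


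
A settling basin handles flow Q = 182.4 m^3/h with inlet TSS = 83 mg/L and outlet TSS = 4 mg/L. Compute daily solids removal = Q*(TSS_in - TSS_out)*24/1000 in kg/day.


Concentration drop: TSS_in - TSS_out = 83 - 4 = 79 mg/L
Hourly solids removed = Q * dTSS = 182.4 m^3/h * 79 mg/L = 14409.6 g/h  (m^3/h * mg/L = g/h)
Daily solids removed = 14409.6 * 24 = 345830.4 g/day
Convert g to kg: 345830.4 / 1000 = 345.8304 kg/day

345.8304 kg/day


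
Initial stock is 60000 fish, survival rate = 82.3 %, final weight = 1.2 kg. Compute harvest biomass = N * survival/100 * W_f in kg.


Survivors = 60000 * 82.3/100 = 49380 fish
Harvest biomass = survivors * W_f = 49380 * 1.2 = 59256 kg

59256 kg


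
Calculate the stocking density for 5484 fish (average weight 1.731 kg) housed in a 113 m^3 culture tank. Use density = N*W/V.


Total biomass = 5484 fish * 1.731 kg = 9492.804 kg
Density = total biomass / volume = 9492.804 / 113 = 84.0071 kg/m^3

84.0071 kg/m^3


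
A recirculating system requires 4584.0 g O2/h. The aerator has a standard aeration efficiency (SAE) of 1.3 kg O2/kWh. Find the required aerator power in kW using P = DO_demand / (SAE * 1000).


SAE in g O2/kWh = 1.3 * 1000 = 1300 g/kWh
P = DO_demand / SAE_g = 4584.0 / 1300 = 3.52615 kW

3.52615 kW


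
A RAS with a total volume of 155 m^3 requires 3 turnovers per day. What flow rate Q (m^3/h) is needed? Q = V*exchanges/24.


Daily recirculation volume = 155 m^3 * 3 = 465 m^3/day
Flow rate Q = daily volume / 24 h = 465 / 24 = 19.375 m^3/h

19.375 m^3/h


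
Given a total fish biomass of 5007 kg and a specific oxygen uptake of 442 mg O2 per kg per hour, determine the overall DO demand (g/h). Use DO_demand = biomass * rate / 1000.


Total O2 consumption (mg/h) = 5007 kg * 442 mg/(kg*h) = 2213094 mg/h
Convert to g/h: 2213094 / 1000 = 2213.094 g/h

2213.094 g/h


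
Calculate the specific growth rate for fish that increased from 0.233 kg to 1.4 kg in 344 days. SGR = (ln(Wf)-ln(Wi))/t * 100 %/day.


ln(W_f) = ln(1.4) = 0.33647224
ln(W_i) = ln(0.233) = -1.4567168
ln(W_f) - ln(W_i) = 0.33647224 - -1.4567168 = 1.793189
SGR = 1.793189 / 344 * 100 = 0.521276 %/day

0.521276 %/day


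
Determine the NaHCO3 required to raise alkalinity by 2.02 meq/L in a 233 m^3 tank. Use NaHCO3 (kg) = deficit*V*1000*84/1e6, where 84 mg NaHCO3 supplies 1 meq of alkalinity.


Tank volume in L = 233 m^3 * 1000 = 233000 L
Total meq required = 2.02 meq/L * 233000 L = 470660 meq
NaHCO3 mass = 470660 meq * 84 mg/meq / 1e6 = 39.5354 kg

39.5354 kg


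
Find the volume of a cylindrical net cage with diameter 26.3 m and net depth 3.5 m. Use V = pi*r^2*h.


r = d/2 = 26.3/2 = 13.15 m
Base area = pi*r^2 = pi*13.15^2 = 543.25206 m^2
Volume = 543.25206 * 3.5 = 1901.38 m^3

1901.38 m^3


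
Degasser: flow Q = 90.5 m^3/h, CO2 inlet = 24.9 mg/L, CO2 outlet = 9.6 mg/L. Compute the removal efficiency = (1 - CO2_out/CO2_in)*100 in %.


CO2_out / CO2_in = 9.6 / 24.9 = 0.38554217
Fraction remaining = 0.38554217
efficiency = (1 - 0.38554217) * 100 = 61.4458 %

61.4458 %


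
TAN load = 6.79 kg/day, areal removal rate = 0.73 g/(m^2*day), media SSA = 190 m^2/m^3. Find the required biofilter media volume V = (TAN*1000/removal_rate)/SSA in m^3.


A = 6.79*1000 / 0.73 = 9301.3699 m^2
V = 9301.3699 / 190 = 48.9546

48.9546 m^3


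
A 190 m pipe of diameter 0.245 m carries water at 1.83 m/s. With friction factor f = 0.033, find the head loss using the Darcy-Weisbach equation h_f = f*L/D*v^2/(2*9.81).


v^2 = 1.83^2 = 3.3489 m^2/s^2
L/D = 190/0.245 = 775.5102
h_f = f*(L/D)*v^2/(2g) = 0.033 * 775.5102 * 3.3489 / 19.62 = 4.36822 m

4.36822 m


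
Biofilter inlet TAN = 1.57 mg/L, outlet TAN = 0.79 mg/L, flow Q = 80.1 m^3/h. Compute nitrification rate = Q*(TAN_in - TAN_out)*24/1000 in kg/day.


Concentration drop: TAN_in - TAN_out = 1.57 - 0.79 = 0.78 mg/L
Hourly TAN removed = Q * dTAN = 80.1 m^3/h * 0.78 mg/L = 62.478 g/h  (m^3/h * mg/L = g/h)
Daily TAN removed = 62.478 * 24 = 1499.472 g/day
Convert to kg/day: 1499.472 / 1000 = 1.499472 kg/day

1.499472 kg/day


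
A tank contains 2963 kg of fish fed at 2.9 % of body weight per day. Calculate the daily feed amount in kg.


Feeding rate fraction = 2.9% / 100 = 0.029
Daily feed = 2963 kg * 0.029 = 85.927 kg/day

85.927 kg/day


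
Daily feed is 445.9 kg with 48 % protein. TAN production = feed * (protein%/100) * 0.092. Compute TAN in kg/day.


Protein in feed = 445.9 * 48/100 = 214.032 kg/day
TAN = protein * 0.092 = 214.032 * 0.092 = 19.690944 kg/day

19.690944 kg/day


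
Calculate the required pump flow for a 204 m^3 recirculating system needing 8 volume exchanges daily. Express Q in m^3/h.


Daily recirculation volume = 204 m^3 * 8 = 1632 m^3/day
Flow rate Q = daily volume / 24 h = 1632 / 24 = 68 m^3/h

68 m^3/h


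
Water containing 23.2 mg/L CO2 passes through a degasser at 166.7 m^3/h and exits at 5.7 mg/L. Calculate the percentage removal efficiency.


CO2_out / CO2_in = 5.7 / 23.2 = 0.24568966
Fraction remaining = 0.24568966
efficiency = (1 - 0.24568966) * 100 = 75.431 %

75.431 %


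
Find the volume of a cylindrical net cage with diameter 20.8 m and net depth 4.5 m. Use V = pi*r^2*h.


r = d/2 = 20.8/2 = 10.4 m
Base area = pi*r^2 = pi*10.4^2 = 339.79466 m^2
Volume = 339.79466 * 4.5 = 1529.08 m^3

1529.08 m^3


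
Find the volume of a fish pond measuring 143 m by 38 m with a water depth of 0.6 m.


Base area = L * W = 143 * 38 = 5434 m^2
Volume = area * depth = 5434 * 0.6 = 3260.4 m^3

3260.4 m^3


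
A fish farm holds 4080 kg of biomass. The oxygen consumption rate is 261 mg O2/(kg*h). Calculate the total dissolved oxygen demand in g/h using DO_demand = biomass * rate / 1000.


Total O2 consumption (mg/h) = 4080 kg * 261 mg/(kg*h) = 1064880 mg/h
Convert to g/h: 1064880 / 1000 = 1064.88 g/h

1064.88 g/h


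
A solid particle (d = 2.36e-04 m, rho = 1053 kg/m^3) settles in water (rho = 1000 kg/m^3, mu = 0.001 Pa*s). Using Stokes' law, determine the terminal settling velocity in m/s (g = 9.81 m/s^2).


Density difference: rho_p - rho_f = 1053 - 1000 = 53 kg/m^3
d^2 = (2.36e-04)^2 = 5.5696e-08 m^2
Numerator = (rho_p - rho_f) * g * d^2 = 53 * 9.81 * 5.5696e-08 = 2.8958021e-05
Denominator = 18 * mu = 18 * 0.001 = 0.018
v_s = 2.8958021e-05 / 0.018 = 0.00160878 m/s
Check: Re = rho_f * v_s * d / mu = 1000 * 0.00160878 * 2.36e-04 / 0.001 = 0.38 < 1, so Stokes' law applies.

0.00160878 m/s


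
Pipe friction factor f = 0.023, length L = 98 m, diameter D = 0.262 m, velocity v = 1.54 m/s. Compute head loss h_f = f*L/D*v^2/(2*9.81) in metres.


v^2 = 1.54^2 = 2.3716 m^2/s^2
L/D = 98/0.262 = 374.0458
h_f = f*(L/D)*v^2/(2g) = 0.023 * 374.0458 * 2.3716 / 19.62 = 1.03991 m

1.03991 m


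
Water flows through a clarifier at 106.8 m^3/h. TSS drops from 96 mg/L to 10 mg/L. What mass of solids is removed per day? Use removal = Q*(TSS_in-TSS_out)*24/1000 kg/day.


Concentration drop: TSS_in - TSS_out = 96 - 10 = 86 mg/L
Hourly solids removed = Q * dTSS = 106.8 m^3/h * 86 mg/L = 9184.8 g/h  (m^3/h * mg/L = g/h)
Daily solids removed = 9184.8 * 24 = 220435.2 g/day
Convert g to kg: 220435.2 / 1000 = 220.4352 kg/day

220.4352 kg/day


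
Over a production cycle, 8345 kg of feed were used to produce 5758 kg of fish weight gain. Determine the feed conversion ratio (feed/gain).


FCR = feed consumed / weight gained
FCR = 8345 kg / 5758 kg = 1.44929

1.44929


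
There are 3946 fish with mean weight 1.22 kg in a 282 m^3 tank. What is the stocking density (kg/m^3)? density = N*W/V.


Total biomass = 3946 fish * 1.22 kg = 4814.12 kg
Density = total biomass / volume = 4814.12 / 282 = 17.0713 kg/m^3

17.0713 kg/m^3


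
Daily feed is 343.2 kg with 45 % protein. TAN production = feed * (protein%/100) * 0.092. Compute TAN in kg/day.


Protein in feed = 343.2 * 45/100 = 154.44 kg/day
TAN = protein * 0.092 = 154.44 * 0.092 = 14.20848 kg/day

14.20848 kg/day


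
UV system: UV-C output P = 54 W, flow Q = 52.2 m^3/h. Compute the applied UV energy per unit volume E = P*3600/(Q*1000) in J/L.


Energy delivered per hour = 54 W * 3600 s = 194400 J/h
Volume treated per hour = 52.2 m^3/h * 1000 = 52200 L/h
dose = 194400 / 52200 = 3.72414 J/L

3.72414 J/L


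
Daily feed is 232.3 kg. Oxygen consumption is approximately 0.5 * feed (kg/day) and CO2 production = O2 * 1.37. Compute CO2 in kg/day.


O2 = 232.3 * 0.5 = 116.15
CO2 = 116.15 * 1.37 = 159.1255

159.1255 kg/day


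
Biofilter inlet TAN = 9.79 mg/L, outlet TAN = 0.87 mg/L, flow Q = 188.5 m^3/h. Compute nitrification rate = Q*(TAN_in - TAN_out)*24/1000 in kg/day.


Concentration drop: TAN_in - TAN_out = 9.79 - 0.87 = 8.92 mg/L
Hourly TAN removed = Q * dTAN = 188.5 m^3/h * 8.92 mg/L = 1681.42 g/h  (m^3/h * mg/L = g/h)
Daily TAN removed = 1681.42 * 24 = 40354.08 g/day
Convert to kg/day: 40354.08 / 1000 = 40.35408 kg/day

40.35408 kg/day


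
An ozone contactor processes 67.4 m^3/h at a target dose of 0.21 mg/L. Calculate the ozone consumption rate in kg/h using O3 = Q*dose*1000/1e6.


O3 demand (mg/h) = Q * dose * 1000 = 67.4 * 0.21 * 1000 = 14154 mg/h
Convert mg to kg: 14154 / 1e6 = 0.014154 kg/h

0.014154 kg/h


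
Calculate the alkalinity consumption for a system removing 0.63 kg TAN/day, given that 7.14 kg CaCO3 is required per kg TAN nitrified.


Alkalinity factor: 7.14 kg CaCO3 consumed per kg TAN nitrified
alk = 0.63 kg TAN * 7.14 = 4.4982 kg CaCO3/day

4.4982 kg CaCO3/day


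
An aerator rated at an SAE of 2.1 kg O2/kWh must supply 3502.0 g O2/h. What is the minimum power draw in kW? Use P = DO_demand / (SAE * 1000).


SAE in g O2/kWh = 2.1 * 1000 = 2100 g/kWh
P = DO_demand / SAE_g = 3502.0 / 2100 = 1.66762 kW

1.66762 kW


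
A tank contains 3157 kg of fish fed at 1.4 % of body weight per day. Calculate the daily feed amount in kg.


Feeding rate fraction = 1.4% / 100 = 0.014
Daily feed = 3157 kg * 0.014 = 44.198 kg/day

44.198 kg/day


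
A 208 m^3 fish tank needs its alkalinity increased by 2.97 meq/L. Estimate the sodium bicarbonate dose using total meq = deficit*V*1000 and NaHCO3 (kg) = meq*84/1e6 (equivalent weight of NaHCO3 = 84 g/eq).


Tank volume in L = 208 m^3 * 1000 = 208000 L
Total meq required = 2.97 meq/L * 208000 L = 617760 meq
NaHCO3 mass = 617760 meq * 84 mg/meq / 1e6 = 51.8918 kg

51.8918 kg


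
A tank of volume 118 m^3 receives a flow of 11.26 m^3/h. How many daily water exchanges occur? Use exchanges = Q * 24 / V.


Daily flow volume = 11.26 m^3/h * 24 h = 270.24 m^3/day
Exchanges = daily flow / tank volume = 270.24 / 118 = 2.29017 exchanges/day

2.29017 exchanges/day


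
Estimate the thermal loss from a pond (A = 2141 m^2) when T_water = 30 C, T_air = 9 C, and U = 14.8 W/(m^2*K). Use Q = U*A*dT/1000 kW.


Temperature difference dT = 30 - 9 = 21 K
Heat loss (W) = U * A * dT = 14.8 * 2141 * 21 = 665422.8 W
Convert to kW: 665422.8 / 1000 = 665.4228 kW

665.4228 kW


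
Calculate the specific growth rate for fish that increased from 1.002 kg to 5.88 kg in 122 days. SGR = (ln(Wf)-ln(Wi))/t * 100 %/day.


ln(W_f) = ln(5.88) = 1.7715568
ln(W_i) = ln(1.002) = 0.0019980027
ln(W_f) - ln(W_i) = 1.7715568 - 0.0019980027 = 1.7695588
SGR = 1.7695588 / 122 * 100 = 1.45046 %/day

1.45046 %/day


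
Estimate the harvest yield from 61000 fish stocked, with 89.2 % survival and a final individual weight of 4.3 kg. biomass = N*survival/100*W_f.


Survivors = 61000 * 89.2/100 = 54412 fish
Harvest biomass = survivors * W_f = 54412 * 4.3 = 233971.6 kg

233971.6 kg


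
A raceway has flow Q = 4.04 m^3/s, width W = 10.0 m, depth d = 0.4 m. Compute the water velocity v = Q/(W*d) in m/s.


Cross-sectional area = W * d = 10.0 * 0.4 = 4 m^2
Velocity = Q / A = 4.04 / 4 = 1.01 m/s

1.01 m/s


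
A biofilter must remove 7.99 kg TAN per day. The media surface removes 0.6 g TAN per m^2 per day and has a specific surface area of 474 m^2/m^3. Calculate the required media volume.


A = 7.99*1000 / 0.6 = 13316.667 m^2
V = 13316.667 / 474 = 28.0942

28.0942 m^3


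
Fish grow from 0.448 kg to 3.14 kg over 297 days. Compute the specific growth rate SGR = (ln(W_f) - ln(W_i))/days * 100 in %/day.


ln(W_f) = ln(3.14) = 1.1442228
ln(W_i) = ln(0.448) = -0.80296205
ln(W_f) - ln(W_i) = 1.1442228 - -0.80296205 = 1.9471849
SGR = 1.9471849 / 297 * 100 = 0.655618 %/day

0.655618 %/day


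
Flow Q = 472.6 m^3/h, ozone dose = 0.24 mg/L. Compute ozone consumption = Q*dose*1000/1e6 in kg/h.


O3 demand (mg/h) = Q * dose * 1000 = 472.6 * 0.24 * 1000 = 113424 mg/h
Convert mg to kg: 113424 / 1e6 = 0.113424 kg/h

0.113424 kg/h


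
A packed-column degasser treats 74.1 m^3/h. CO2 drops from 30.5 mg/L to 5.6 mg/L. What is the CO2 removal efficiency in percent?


CO2_out / CO2_in = 5.6 / 30.5 = 0.18360656
Fraction remaining = 0.18360656
efficiency = (1 - 0.18360656) * 100 = 81.6393 %

81.6393 %


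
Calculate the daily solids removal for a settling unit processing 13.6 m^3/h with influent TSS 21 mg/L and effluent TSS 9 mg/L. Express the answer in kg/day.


Concentration drop: TSS_in - TSS_out = 21 - 9 = 12 mg/L
Hourly solids removed = Q * dTSS = 13.6 m^3/h * 12 mg/L = 163.2 g/h  (m^3/h * mg/L = g/h)
Daily solids removed = 163.2 * 24 = 3916.8 g/day
Convert g to kg: 3916.8 / 1000 = 3.9168 kg/day

3.9168 kg/day


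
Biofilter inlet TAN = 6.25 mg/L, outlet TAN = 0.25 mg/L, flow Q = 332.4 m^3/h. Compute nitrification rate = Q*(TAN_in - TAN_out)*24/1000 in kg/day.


Concentration drop: TAN_in - TAN_out = 6.25 - 0.25 = 6 mg/L
Hourly TAN removed = Q * dTAN = 332.4 m^3/h * 6 mg/L = 1994.4 g/h  (m^3/h * mg/L = g/h)
Daily TAN removed = 1994.4 * 24 = 47865.6 g/day
Convert to kg/day: 47865.6 / 1000 = 47.8656 kg/day

47.8656 kg/day


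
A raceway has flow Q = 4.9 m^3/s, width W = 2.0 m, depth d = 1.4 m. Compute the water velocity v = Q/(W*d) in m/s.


Cross-sectional area = W * d = 2.0 * 1.4 = 2.8 m^2
Velocity = Q / A = 4.9 / 2.8 = 1.75 m/s

1.75 m/s


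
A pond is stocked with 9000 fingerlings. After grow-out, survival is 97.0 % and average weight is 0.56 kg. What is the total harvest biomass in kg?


Survivors = 9000 * 97.0/100 = 8730 fish
Harvest biomass = survivors * W_f = 8730 * 0.56 = 4888.8 kg

4888.8 kg


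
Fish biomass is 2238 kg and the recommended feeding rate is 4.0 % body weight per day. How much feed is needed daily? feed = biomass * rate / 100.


Feeding rate fraction = 4.0% / 100 = 0.04
Daily feed = 2238 kg * 0.04 = 89.52 kg/day

89.52 kg/day


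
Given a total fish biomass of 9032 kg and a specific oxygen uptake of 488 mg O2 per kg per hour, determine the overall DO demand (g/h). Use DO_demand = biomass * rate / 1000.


Total O2 consumption (mg/h) = 9032 kg * 488 mg/(kg*h) = 4407616 mg/h
Convert to g/h: 4407616 / 1000 = 4407.616 g/h

4407.616 g/h


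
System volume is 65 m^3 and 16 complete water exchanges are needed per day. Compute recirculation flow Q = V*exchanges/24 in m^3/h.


Daily recirculation volume = 65 m^3 * 16 = 1040 m^3/day
Flow rate Q = daily volume / 24 h = 1040 / 24 = 43.3333 m^3/h

43.3333 m^3/h


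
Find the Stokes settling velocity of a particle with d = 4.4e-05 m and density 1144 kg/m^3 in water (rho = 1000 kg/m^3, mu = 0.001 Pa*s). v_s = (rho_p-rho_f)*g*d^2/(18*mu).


Density difference: rho_p - rho_f = 1144 - 1000 = 144 kg/m^3
d^2 = (4.4e-05)^2 = 1.936e-09 m^2
Numerator = (rho_p - rho_f) * g * d^2 = 144 * 9.81 * 1.936e-09 = 2.734871e-06
Denominator = 18 * mu = 18 * 0.001 = 0.018
v_s = 2.734871e-06 / 0.018 = 1.51937e-04 m/s
Check: Re = rho_f * v_s * d / mu = 1000 * 1.51937e-04 * 4.4e-05 / 0.001 = 0.00669 < 1, so Stokes' law applies.

1.51937e-04 m/s


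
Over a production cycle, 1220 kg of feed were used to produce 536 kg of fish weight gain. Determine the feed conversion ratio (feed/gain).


FCR = feed consumed / weight gained
FCR = 1220 kg / 536 kg = 2.27612

2.27612


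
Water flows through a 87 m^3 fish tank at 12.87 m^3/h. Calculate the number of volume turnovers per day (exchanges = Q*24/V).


Daily flow volume = 12.87 m^3/h * 24 h = 308.88 m^3/day
Exchanges = daily flow / tank volume = 308.88 / 87 = 3.55034 exchanges/day

3.55034 exchanges/day


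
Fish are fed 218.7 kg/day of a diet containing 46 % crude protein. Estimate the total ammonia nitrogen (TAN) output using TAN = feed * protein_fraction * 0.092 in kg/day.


Protein in feed = 218.7 * 46/100 = 100.602 kg/day
TAN = protein * 0.092 = 100.602 * 0.092 = 9.255384 kg/day

9.255384 kg/day


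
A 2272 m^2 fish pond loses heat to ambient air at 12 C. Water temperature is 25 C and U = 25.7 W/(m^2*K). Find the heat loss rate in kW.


Temperature difference dT = 25 - 12 = 13 K
Heat loss (W) = U * A * dT = 25.7 * 2272 * 13 = 759075.2 W
Convert to kW: 759075.2 / 1000 = 759.0752 kW

759.0752 kW


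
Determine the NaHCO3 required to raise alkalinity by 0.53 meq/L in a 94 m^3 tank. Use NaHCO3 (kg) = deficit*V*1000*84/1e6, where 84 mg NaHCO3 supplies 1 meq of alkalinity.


Tank volume in L = 94 m^3 * 1000 = 94000 L
Total meq required = 0.53 meq/L * 94000 L = 49820 meq
NaHCO3 mass = 49820 meq * 84 mg/meq / 1e6 = 4.18488 kg

4.18488 kg


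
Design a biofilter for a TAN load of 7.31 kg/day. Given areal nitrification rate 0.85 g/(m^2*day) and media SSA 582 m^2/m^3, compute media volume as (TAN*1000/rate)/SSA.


A = 7.31*1000 / 0.85 = 8600 m^2
V = 8600 / 582 = 14.7766

14.7766 m^3


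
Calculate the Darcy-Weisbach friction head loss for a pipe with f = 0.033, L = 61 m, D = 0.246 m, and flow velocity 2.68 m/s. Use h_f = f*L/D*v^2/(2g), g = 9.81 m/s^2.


v^2 = 2.68^2 = 7.1824 m^2/s^2
L/D = 61/0.246 = 247.96748
h_f = f*(L/D)*v^2/(2g) = 0.033 * 247.96748 * 7.1824 / 19.62 = 2.99557 m

2.99557 m


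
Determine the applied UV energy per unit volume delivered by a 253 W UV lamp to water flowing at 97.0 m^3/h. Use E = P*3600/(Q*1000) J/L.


Energy delivered per hour = 253 W * 3600 s = 910800 J/h
Volume treated per hour = 97.0 m^3/h * 1000 = 97000 L/h
dose = 910800 / 97000 = 9.38969 J/L

9.38969 J/L


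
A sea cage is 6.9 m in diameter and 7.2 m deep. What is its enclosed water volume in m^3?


r = d/2 = 6.9/2 = 3.45 m
Base area = pi*r^2 = pi*3.45^2 = 37.392807 m^2
Volume = 37.392807 * 7.2 = 269.228 m^3

269.228 m^3


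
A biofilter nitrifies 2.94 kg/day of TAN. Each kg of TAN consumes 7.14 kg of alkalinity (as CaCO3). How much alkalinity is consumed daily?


Alkalinity factor: 7.14 kg CaCO3 consumed per kg TAN nitrified
alk = 2.94 kg TAN * 7.14 = 20.9916 kg CaCO3/day

20.9916 kg CaCO3/day


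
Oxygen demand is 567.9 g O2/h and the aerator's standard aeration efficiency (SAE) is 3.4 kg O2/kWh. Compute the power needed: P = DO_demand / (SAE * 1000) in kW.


SAE in g O2/kWh = 3.4 * 1000 = 3400 g/kWh
P = DO_demand / SAE_g = 567.9 / 3400 = 0.167029 kW

0.167029 kW


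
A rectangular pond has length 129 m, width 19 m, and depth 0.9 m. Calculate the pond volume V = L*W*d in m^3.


Base area = L * W = 129 * 19 = 2451 m^2
Volume = area * depth = 2451 * 0.9 = 2205.9 m^3

2205.9 m^3


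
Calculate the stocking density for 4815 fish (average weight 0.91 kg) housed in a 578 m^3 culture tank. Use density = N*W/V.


Total biomass = 4815 fish * 0.91 kg = 4381.65 kg
Density = total biomass / volume = 4381.65 / 578 = 7.58071 kg/m^3

7.58071 kg/m^3


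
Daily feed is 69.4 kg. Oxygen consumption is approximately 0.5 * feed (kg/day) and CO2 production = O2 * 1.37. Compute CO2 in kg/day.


O2 = 69.4 * 0.5 = 34.7
CO2 = 34.7 * 1.37 = 47.539

47.539 kg/day


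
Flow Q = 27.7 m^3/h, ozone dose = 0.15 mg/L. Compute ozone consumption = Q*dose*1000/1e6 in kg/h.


O3 demand (mg/h) = Q * dose * 1000 = 27.7 * 0.15 * 1000 = 4155 mg/h
Convert mg to kg: 4155 / 1e6 = 0.004155 kg/h

0.004155 kg/h


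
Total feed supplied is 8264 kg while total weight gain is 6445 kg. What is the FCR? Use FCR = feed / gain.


FCR = feed consumed / weight gained
FCR = 8264 kg / 6445 kg = 1.28223

1.28223


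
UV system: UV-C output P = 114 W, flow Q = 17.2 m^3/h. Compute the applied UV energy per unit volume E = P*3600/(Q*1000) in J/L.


Energy delivered per hour = 114 W * 3600 s = 410400 J/h
Volume treated per hour = 17.2 m^3/h * 1000 = 17200 L/h
dose = 410400 / 17200 = 23.8605 J/L

23.8605 J/L


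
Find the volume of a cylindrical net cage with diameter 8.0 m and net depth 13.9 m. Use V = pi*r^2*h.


r = d/2 = 8.0/2 = 4 m
Base area = pi*r^2 = pi*4^2 = 50.265482 m^2
Volume = 50.265482 * 13.9 = 698.69 m^3

698.69 m^3


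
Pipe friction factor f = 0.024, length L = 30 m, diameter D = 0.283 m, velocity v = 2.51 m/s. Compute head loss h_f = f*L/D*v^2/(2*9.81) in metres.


v^2 = 2.51^2 = 6.3001 m^2/s^2
L/D = 30/0.283 = 106.00707
h_f = f*(L/D)*v^2/(2g) = 0.024 * 106.00707 * 6.3001 / 19.62 = 0.816948 m

0.816948 m


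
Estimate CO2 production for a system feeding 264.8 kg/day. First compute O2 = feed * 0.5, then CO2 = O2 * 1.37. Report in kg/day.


O2 = 264.8 * 0.5 = 132.4
CO2 = 132.4 * 1.37 = 181.388

181.388 kg/day


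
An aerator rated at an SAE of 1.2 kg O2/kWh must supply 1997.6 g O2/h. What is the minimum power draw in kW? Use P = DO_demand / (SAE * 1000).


SAE in g O2/kWh = 1.2 * 1000 = 1200 g/kWh
P = DO_demand / SAE_g = 1997.6 / 1200 = 1.66467 kW

1.66467 kW


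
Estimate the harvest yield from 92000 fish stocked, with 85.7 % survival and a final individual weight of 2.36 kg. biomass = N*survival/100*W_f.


Survivors = 92000 * 85.7/100 = 78844 fish
Harvest biomass = survivors * W_f = 78844 * 2.36 = 186071.84 kg

186071.84 kg


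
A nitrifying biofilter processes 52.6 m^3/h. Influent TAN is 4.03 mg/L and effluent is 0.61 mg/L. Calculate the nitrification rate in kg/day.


Concentration drop: TAN_in - TAN_out = 4.03 - 0.61 = 3.42 mg/L
Hourly TAN removed = Q * dTAN = 52.6 m^3/h * 3.42 mg/L = 179.892 g/h  (m^3/h * mg/L = g/h)
Daily TAN removed = 179.892 * 24 = 4317.408 g/day
Convert to kg/day: 4317.408 / 1000 = 4.317408 kg/day

4.317408 kg/day


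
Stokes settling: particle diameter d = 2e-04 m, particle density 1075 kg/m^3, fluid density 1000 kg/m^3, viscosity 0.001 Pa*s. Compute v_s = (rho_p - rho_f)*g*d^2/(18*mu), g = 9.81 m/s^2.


Density difference: rho_p - rho_f = 1075 - 1000 = 75 kg/m^3
d^2 = (2e-04)^2 = 4e-08 m^2
Numerator = (rho_p - rho_f) * g * d^2 = 75 * 9.81 * 4e-08 = 2.943e-05
Denominator = 18 * mu = 18 * 0.001 = 0.018
v_s = 2.943e-05 / 0.018 = 0.001635 m/s
Check: Re = rho_f * v_s * d / mu = 1000 * 0.001635 * 2e-04 / 0.001 = 0.327 < 1, so Stokes' law applies.

0.001635 m/s


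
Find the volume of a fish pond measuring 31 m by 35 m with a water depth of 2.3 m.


Base area = L * W = 31 * 35 = 1085 m^2
Volume = area * depth = 1085 * 2.3 = 2495.5 m^3

2495.5 m^3


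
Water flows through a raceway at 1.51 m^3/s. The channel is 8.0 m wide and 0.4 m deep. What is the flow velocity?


Cross-sectional area = W * d = 8.0 * 0.4 = 3.2 m^2
Velocity = Q / A = 1.51 / 3.2 = 0.471875 m/s

0.471875 m/s


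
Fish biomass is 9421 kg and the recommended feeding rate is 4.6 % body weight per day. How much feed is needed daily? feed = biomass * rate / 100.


Feeding rate fraction = 4.6% / 100 = 0.046
Daily feed = 9421 kg * 0.046 = 433.366 kg/day

433.366 kg/day


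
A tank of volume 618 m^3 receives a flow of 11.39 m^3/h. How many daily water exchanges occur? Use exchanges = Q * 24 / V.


Daily flow volume = 11.39 m^3/h * 24 h = 273.36 m^3/day
Exchanges = daily flow / tank volume = 273.36 / 618 = 0.44233 exchanges/day

0.44233 exchanges/day


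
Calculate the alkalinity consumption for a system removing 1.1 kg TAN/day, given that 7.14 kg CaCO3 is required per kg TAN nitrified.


Alkalinity factor: 7.14 kg CaCO3 consumed per kg TAN nitrified
alk = 1.1 kg TAN * 7.14 = 7.854 kg CaCO3/day

7.854 kg CaCO3/day


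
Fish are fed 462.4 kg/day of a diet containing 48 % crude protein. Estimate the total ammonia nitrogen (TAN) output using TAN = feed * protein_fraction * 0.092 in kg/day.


Protein in feed = 462.4 * 48/100 = 221.952 kg/day
TAN = protein * 0.092 = 221.952 * 0.092 = 20.419584 kg/day

20.419584 kg/day


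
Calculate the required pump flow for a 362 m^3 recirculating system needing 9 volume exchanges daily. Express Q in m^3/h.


Daily recirculation volume = 362 m^3 * 9 = 3258 m^3/day
Flow rate Q = daily volume / 24 h = 3258 / 24 = 135.75 m^3/h

135.75 m^3/h
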